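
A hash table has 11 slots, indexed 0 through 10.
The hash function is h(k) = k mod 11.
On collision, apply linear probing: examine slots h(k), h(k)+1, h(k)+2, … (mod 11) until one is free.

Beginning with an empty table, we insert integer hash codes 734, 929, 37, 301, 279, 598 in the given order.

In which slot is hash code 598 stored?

9

734 hashes to 8; slot 8 is free -> place at 8.
929 hashes to 5; slot 5 is free -> place at 5.
37 hashes to 4; slot 4 is free -> place at 4.
301 hashes to 4; 4,5 taken -> place at 6.
279 hashes to 4; 4,5,6 taken -> place at 7.
598 hashes to 4; 4,5,6,7,8 taken -> place at 9.
Table: [., ., ., ., 37, 929, 301, 279, 734, 598, .]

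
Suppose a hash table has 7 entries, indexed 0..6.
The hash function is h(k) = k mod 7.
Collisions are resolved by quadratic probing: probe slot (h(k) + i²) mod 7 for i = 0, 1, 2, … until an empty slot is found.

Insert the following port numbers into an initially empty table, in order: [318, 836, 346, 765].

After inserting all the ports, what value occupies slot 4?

836

318 hashes to 3; slot 3 is free => place at 3.
836 hashes to 3; 3 taken => place at 4.
346 hashes to 3; 3,4 taken => place at 0.
765 hashes to 2; slot 2 is free => place at 2.
Table: [346, —, 765, 318, 836, —, —]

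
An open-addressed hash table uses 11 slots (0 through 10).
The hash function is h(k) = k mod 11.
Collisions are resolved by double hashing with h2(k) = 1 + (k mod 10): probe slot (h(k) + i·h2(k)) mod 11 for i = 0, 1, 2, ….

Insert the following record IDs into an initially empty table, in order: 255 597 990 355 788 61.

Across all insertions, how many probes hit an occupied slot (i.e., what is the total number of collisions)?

255 hashes to 2; slot 2 is free -> place at 2.
597 hashes to 3; slot 3 is free -> place at 3.
990 hashes to 0; slot 0 is free -> place at 0.
355 hashes to 3, h2=6; 3 taken -> place at 9.
788 hashes to 7; slot 7 is free -> place at 7.
61 hashes to 6; slot 6 is free -> place at 6.
Table: [990, ., 255, 597, ., ., 61, 788, ., 355, .]

1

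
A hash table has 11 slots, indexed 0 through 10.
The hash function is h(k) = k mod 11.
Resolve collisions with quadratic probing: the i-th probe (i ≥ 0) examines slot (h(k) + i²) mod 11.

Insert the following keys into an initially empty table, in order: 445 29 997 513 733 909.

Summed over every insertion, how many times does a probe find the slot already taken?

445: h=5 -> slot 5
29: h=7 -> slot 7
997: h=7, probe 7,8 -> slot 8
513: h=7, probe 7,8,0 -> slot 0
733: h=7, probe 7,8,0,5,1 -> slot 1
909: h=7, probe 7,8,0,5,1,10 -> slot 10
Table: [513, 733, -, -, -, 445, -, 29, 997, -, 909]

12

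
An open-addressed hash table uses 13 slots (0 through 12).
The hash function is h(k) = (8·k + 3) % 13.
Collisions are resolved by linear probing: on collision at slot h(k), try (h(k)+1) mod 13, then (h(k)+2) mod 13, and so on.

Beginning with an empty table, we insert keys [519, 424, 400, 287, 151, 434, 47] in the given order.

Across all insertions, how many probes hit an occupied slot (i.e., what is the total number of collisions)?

5

519: h=8 => slot 8
424: h=2 => slot 2
400: h=5 => slot 5
287: h=11 => slot 11
151: h=2, probe 2,3 => slot 3
434: h=4 => slot 4
47: h=2, probe 2,3,4,5,6 => slot 6
Table: [∅, ∅, 424, 151, 434, 400, 47, ∅, 519, ∅, ∅, 287, ∅]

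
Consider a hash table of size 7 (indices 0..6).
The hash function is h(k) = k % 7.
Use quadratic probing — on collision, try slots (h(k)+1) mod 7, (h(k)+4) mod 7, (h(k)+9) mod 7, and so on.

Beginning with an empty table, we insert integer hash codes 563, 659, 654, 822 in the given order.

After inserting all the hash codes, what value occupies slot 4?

654

563: h=3 => slot 3
659: h=1 => slot 1
654: h=3, probe 3,4 => slot 4
822: h=3, probe 3,4,0 => slot 0
Table: [822, 659, ., 563, 654, ., .]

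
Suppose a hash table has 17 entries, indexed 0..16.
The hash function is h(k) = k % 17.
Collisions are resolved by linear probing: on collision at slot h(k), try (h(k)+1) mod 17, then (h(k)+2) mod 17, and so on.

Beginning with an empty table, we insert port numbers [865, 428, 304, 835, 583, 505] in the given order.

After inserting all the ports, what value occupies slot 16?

304

865 hashes to 15; slot 15 is free -> place at 15.
428 hashes to 3; slot 3 is free -> place at 3.
304 hashes to 15; 15 taken -> place at 16.
835 hashes to 2; slot 2 is free -> place at 2.
583 hashes to 5; slot 5 is free -> place at 5.
505 hashes to 12; slot 12 is free -> place at 12.
Table: [—, —, 835, 428, —, 583, —, —, —, —, —, —, 505, —, —, 865, 304]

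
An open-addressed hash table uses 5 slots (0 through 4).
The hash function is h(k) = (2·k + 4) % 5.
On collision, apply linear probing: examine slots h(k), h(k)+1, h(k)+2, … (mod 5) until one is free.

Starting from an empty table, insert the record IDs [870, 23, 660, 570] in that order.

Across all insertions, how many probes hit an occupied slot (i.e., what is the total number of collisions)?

5

870: h=4 -> slot 4
23: h=0 -> slot 0
660: h=4, probe 4,0,1 -> slot 1
570: h=4, probe 4,0,1,2 -> slot 2
Table: [23, 660, 570, ., 870]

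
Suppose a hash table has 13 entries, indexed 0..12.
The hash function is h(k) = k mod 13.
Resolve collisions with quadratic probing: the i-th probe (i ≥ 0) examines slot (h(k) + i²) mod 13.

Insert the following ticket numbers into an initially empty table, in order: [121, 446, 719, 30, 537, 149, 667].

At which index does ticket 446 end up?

121: h=4 => slot 4
446: h=4, probe 4,5 => slot 5
719: h=4, probe 4,5,8 => slot 8
30: h=4, probe 4,5,8,0 => slot 0
537: h=4, probe 4,5,8,0,7 => slot 7
149: h=6 => slot 6
667: h=4, probe 4,5,8,0,7,3 => slot 3
Table: [30, -, -, 667, 121, 446, 149, 537, 719, -, -, -, -]

5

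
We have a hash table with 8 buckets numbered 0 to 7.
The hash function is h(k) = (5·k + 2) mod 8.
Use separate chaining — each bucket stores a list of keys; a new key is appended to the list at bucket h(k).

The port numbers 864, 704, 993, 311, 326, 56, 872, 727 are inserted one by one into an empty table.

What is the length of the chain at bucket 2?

Insert 864: h=2, bucket 2 empty → new chain.
Insert 704: h=2, bucket 2 nonempty → append to chain.
Insert 993: h=7, bucket 7 empty → new chain.
Insert 311: h=5, bucket 5 empty → new chain.
Insert 326: h=0, bucket 0 empty → new chain.
Insert 56: h=2, bucket 2 nonempty → append to chain.
Insert 872: h=2, bucket 2 nonempty → append to chain.
Insert 727: h=5, bucket 5 nonempty → append to chain.
Final buckets:
0: 326
1: ∅
2: 864 -> 704 -> 56 -> 872
3: ∅
4: ∅
5: 311 -> 727
6: ∅
7: 993

4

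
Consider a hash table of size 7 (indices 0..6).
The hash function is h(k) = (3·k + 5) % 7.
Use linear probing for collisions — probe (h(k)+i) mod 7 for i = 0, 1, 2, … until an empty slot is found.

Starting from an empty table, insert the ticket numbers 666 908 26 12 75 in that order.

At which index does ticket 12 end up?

2

666: h=1 => slot 1
908: h=6 => slot 6
26: h=6, probe 6,0 => slot 0
12: h=6, probe 6,0,1,2 => slot 2
75: h=6, probe 6,0,1,2,3 => slot 3
Table: [26, 666, 12, 75, ∅, ∅, 908]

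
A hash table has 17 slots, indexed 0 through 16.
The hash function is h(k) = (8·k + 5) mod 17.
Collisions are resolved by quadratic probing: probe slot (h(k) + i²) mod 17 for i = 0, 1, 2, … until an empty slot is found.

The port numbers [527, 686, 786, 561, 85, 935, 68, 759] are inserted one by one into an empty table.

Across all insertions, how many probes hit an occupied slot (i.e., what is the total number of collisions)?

10

Insert 527: h=5, slot 5 empty → index 5.
Insert 686: h=2, slot 2 empty → index 2.
Insert 786: h=3, slot 3 empty → index 3.
Insert 561: h=5, slot 5 occupied → index 6.
Insert 85: h=5, slots 5,6 occupied → index 9.
Insert 935: h=5, slots 5,6,9 occupied → index 14.
Insert 68: h=5, slots 5,6,9,14 occupied → index 4.
Insert 759: h=8, slot 8 empty → index 8.
Table: [_, _, 686, 786, 68, 527, 561, _, 759, 85, _, _, _, _, 935, _, _]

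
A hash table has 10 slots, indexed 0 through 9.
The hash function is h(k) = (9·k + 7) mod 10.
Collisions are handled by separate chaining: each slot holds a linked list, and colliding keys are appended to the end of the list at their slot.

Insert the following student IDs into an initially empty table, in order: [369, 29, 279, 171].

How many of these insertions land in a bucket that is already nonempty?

2

Insert 369: h=8, bucket 8 empty → new chain.
Insert 29: h=8, bucket 8 nonempty → append to chain.
Insert 279: h=8, bucket 8 nonempty → append to chain.
Insert 171: h=6, bucket 6 empty → new chain.
Final buckets:
0: _
1: _
2: _
3: _
4: _
5: _
6: 171
7: _
8: 369 -> 29 -> 279
9: _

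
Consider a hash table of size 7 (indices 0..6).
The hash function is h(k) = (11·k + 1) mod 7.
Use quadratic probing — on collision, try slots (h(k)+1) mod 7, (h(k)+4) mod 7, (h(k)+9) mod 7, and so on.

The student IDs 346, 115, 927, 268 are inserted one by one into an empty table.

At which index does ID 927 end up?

346: h=6 → slot 6
115: h=6, probe 6,0 → slot 0
927: h=6, probe 6,0,3 → slot 3
268: h=2 → slot 2
Table: [115, ∅, 268, 927, ∅, ∅, 346]

3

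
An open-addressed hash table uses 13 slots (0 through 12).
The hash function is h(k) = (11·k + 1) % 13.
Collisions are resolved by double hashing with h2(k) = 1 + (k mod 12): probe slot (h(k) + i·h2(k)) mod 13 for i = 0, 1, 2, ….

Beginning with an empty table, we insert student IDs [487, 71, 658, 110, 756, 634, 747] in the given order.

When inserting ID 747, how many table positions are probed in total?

2

487 hashes to 2; slot 2 is free => place at 2.
71 hashes to 2, h2=12; 2 taken => place at 1.
658 hashes to 11; slot 11 is free => place at 11.
110 hashes to 2, h2=3; 2 taken => place at 5.
756 hashes to 10; slot 10 is free => place at 10.
634 hashes to 7; slot 7 is free => place at 7.
747 hashes to 2, h2=4; 2 taken => place at 6.
Table: [_, 71, 487, _, _, 110, 747, 634, _, _, 756, 658, _]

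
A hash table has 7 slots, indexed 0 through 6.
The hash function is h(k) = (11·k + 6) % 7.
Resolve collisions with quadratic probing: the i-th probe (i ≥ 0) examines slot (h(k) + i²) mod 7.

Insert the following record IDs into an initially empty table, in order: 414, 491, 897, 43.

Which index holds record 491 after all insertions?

414: h=3 => slot 3
491: h=3, probe 3,4 => slot 4
897: h=3, probe 3,4,0 => slot 0
43: h=3, probe 3,4,0,5 => slot 5
Table: [897, ., ., 414, 491, 43, .]

4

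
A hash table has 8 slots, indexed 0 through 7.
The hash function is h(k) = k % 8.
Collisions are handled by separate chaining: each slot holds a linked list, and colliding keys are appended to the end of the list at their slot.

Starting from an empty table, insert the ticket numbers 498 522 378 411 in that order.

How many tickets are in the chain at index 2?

3

498 → bucket 2
522 → bucket 2 (collision)
378 → bucket 2 (collision)
411 → bucket 3
Final buckets:
0: —
1: —
2: 498 -> 522 -> 378
3: 411
4: —
5: —
6: —
7: —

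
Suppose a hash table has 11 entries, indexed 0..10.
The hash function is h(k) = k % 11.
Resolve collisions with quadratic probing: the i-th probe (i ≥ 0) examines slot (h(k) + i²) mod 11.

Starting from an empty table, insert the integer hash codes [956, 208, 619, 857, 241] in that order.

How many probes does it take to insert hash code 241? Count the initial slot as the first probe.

956: h=10 => slot 10
208: h=10, probe 10,0 => slot 0
619: h=3 => slot 3
857: h=10, probe 10,0,3,8 => slot 8
241: h=10, probe 10,0,3,8,4 => slot 4
Table: [208, -, -, 619, 241, -, -, -, 857, -, 956]

5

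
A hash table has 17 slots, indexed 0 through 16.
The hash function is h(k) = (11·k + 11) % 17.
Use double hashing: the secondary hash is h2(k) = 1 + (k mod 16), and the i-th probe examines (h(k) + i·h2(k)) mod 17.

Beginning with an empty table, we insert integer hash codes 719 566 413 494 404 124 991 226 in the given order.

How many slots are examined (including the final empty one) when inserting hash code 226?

3

Insert 719: h=15, slot 15 empty → index 15.
Insert 566: h=15, h2=7, slot 15 occupied → index 5.
Insert 413: h=15, h2=14, slot 15 occupied → index 12.
Insert 494: h=5, h2=15, slot 5 occupied → index 3.
Insert 404: h=1, slot 1 empty → index 1.
Insert 124: h=15, h2=13, slot 15 occupied → index 11.
Insert 991: h=15, h2=16, slot 15 occupied → index 14.
Insert 226: h=15, h2=3, slots 15,1 occupied → index 4.
Table: [., 404, ., 494, 226, 566, ., ., ., ., ., 124, 413, ., 991, 719, .]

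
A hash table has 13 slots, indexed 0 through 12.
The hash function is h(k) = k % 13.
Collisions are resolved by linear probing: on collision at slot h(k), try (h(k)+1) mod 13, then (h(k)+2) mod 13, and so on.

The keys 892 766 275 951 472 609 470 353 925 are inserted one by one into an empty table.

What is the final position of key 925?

Insert 892: h=8, slot 8 empty → index 8.
Insert 766: h=12, slot 12 empty → index 12.
Insert 275: h=2, slot 2 empty → index 2.
Insert 951: h=2, slot 2 occupied → index 3.
Insert 472: h=4, slot 4 empty → index 4.
Insert 609: h=11, slot 11 empty → index 11.
Insert 470: h=2, slots 2,3,4 occupied → index 5.
Insert 353: h=2, slots 2,3,4,5 occupied → index 6.
Insert 925: h=2, slots 2,3,4,5,6 occupied → index 7.
Table: [—, —, 275, 951, 472, 470, 353, 925, 892, —, —, 609, 766]

7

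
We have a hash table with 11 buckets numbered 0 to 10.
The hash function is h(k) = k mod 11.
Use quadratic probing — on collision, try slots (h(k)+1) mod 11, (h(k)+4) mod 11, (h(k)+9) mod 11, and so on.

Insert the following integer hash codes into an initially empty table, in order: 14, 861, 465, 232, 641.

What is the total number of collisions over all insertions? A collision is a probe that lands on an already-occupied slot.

14 hashes to 3; slot 3 is free => place at 3.
861 hashes to 3; 3 taken => place at 4.
465 hashes to 3; 3,4 taken => place at 7.
232 hashes to 1; slot 1 is free => place at 1.
641 hashes to 3; 3,4,7,1 taken => place at 8.
Table: [∅, 232, ∅, 14, 861, ∅, ∅, 465, 641, ∅, ∅]

7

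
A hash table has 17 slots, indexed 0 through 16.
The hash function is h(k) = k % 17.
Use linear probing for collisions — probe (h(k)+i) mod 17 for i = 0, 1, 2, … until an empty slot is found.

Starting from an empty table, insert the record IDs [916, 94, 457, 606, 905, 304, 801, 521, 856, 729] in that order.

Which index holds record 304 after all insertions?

Insert 916: h=15, slot 15 empty => index 15.
Insert 94: h=9, slot 9 empty => index 9.
Insert 457: h=15, slot 15 occupied => index 16.
Insert 606: h=11, slot 11 empty => index 11.
Insert 905: h=4, slot 4 empty => index 4.
Insert 304: h=15, slots 15,16 occupied => index 0.
Insert 801: h=2, slot 2 empty => index 2.
Insert 521: h=11, slot 11 occupied => index 12.
Insert 856: h=6, slot 6 empty => index 6.
Insert 729: h=15, slots 15,16,0 occupied => index 1.
Table: [304, 729, 801, ∅, 905, ∅, 856, ∅, ∅, 94, ∅, 606, 521, ∅, ∅, 916, 457]

0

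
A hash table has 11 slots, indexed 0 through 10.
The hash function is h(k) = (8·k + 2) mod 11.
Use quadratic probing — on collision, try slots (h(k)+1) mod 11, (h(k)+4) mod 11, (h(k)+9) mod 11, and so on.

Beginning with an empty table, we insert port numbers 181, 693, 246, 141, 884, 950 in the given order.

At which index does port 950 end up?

Insert 181: h=9, slot 9 empty -> index 9.
Insert 693: h=2, slot 2 empty -> index 2.
Insert 246: h=1, slot 1 empty -> index 1.
Insert 141: h=8, slot 8 empty -> index 8.
Insert 884: h=1, slots 1,2 occupied -> index 5.
Insert 950: h=1, slots 1,2,5 occupied -> index 10.
Table: [-, 246, 693, -, -, 884, -, -, 141, 181, 950]

10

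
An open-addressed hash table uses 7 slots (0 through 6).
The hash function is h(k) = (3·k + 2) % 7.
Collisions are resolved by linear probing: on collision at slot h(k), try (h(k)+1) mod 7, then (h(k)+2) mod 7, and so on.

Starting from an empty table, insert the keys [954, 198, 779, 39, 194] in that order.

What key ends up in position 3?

779

954: h=1 => slot 1
198: h=1, probe 1,2 => slot 2
779: h=1, probe 1,2,3 => slot 3
39: h=0 => slot 0
194: h=3, probe 3,4 => slot 4
Table: [39, 954, 198, 779, 194, ., .]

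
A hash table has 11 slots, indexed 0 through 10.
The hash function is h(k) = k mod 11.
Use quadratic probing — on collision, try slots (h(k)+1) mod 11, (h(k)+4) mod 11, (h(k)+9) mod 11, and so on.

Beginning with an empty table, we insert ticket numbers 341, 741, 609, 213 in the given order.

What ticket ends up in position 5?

609

341 hashes to 0; slot 0 is free => place at 0.
741 hashes to 4; slot 4 is free => place at 4.
609 hashes to 4; 4 taken => place at 5.
213 hashes to 4; 4,5 taken => place at 8.
Table: [341, —, —, —, 741, 609, —, —, 213, —, —]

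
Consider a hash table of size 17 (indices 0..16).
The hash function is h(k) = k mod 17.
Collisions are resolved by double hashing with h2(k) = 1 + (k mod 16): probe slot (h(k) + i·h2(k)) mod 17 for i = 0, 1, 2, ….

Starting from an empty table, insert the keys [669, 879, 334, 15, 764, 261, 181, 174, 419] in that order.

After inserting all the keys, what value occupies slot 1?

Insert 669: h=6, slot 6 empty => index 6.
Insert 879: h=12, slot 12 empty => index 12.
Insert 334: h=11, slot 11 empty => index 11.
Insert 15: h=15, slot 15 empty => index 15.
Insert 764: h=16, slot 16 empty => index 16.
Insert 261: h=6, h2=6, slots 6,12 occupied => index 1.
Insert 181: h=11, h2=6, slot 11 occupied => index 0.
Insert 174: h=4, slot 4 empty => index 4.
Insert 419: h=11, h2=4, slots 11,15 occupied => index 2.
Table: [181, 261, 419, _, 174, _, 669, _, _, _, _, 334, 879, _, _, 15, 764]

261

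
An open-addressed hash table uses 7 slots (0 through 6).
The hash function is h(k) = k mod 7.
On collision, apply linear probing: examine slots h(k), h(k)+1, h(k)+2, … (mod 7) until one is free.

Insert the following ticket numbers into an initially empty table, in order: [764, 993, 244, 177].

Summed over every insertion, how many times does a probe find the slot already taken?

764 hashes to 1; slot 1 is free → place at 1.
993 hashes to 6; slot 6 is free → place at 6.
244 hashes to 6; 6 taken → place at 0.
177 hashes to 2; slot 2 is free → place at 2.
Table: [244, 764, 177, _, _, _, 993]

1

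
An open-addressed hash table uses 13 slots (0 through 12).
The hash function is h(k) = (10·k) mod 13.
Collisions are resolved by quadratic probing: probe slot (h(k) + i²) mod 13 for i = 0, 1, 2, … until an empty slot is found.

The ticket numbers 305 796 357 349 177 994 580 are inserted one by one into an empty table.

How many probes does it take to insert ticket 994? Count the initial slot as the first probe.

3

305 hashes to 8; slot 8 is free → place at 8.
796 hashes to 4; slot 4 is free → place at 4.
357 hashes to 8; 8 taken → place at 9.
349 hashes to 6; slot 6 is free → place at 6.
177 hashes to 2; slot 2 is free → place at 2.
994 hashes to 8; 8,9 taken → place at 12.
580 hashes to 2; 2 taken → place at 3.
Table: [-, -, 177, 580, 796, -, 349, -, 305, 357, -, -, 994]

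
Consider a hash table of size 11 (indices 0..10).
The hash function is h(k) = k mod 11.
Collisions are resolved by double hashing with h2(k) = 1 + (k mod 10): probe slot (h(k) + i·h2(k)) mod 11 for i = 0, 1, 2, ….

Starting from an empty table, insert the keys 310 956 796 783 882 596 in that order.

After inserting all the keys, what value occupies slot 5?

310 hashes to 2; slot 2 is free → place at 2.
956 hashes to 10; slot 10 is free → place at 10.
796 hashes to 4; slot 4 is free → place at 4.
783 hashes to 2, h2=4; 2 taken → place at 6.
882 hashes to 2, h2=3; 2 taken → place at 5.
596 hashes to 2, h2=7; 2 taken → place at 9.
Table: [—, —, 310, —, 796, 882, 783, —, —, 596, 956]

882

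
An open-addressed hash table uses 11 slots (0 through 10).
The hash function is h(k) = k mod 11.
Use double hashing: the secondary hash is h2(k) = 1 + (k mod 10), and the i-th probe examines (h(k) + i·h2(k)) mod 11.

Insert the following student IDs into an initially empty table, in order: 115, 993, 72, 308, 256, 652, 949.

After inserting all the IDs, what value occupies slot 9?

652

115: h=5 -> slot 5
993: h=3 -> slot 3
72: h=6 -> slot 6
308: h=0 -> slot 0
256: h=3, h2=7, probe 3,10 -> slot 10
652: h=3, h2=3, probe 3,6,9 -> slot 9
949: h=3, h2=10, probe 3,2 -> slot 2
Table: [308, -, 949, 993, -, 115, 72, -, -, 652, 256]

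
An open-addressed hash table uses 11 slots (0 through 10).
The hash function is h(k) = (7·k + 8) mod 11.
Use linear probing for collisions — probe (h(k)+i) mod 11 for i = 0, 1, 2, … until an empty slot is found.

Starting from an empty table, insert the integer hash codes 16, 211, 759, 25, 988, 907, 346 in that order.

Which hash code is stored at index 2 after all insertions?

16: h=10 → slot 10
211: h=0 → slot 0
759: h=8 → slot 8
25: h=7 → slot 7
988: h=5 → slot 5
907: h=10, probe 10,0,1 → slot 1
346: h=10, probe 10,0,1,2 → slot 2
Table: [211, 907, 346, ∅, ∅, 988, ∅, 25, 759, ∅, 16]

346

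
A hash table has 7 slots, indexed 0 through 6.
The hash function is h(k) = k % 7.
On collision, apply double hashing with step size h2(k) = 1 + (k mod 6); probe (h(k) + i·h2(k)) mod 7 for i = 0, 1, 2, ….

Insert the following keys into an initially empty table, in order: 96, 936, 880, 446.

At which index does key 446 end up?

1

96: h=5 → slot 5
936: h=5, h2=1, probe 5,6 → slot 6
880: h=5, h2=5, probe 5,3 → slot 3
446: h=5, h2=3, probe 5,1 → slot 1
Table: [∅, 446, ∅, 880, ∅, 96, 936]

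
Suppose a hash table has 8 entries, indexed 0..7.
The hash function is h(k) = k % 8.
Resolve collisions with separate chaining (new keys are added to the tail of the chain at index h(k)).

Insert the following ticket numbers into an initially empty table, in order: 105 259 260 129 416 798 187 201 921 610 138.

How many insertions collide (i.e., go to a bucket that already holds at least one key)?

105 → bucket 1
259 → bucket 3
260 → bucket 4
129 → bucket 1 (collision)
416 → bucket 0
798 → bucket 6
187 → bucket 3 (collision)
201 → bucket 1 (collision)
921 → bucket 1 (collision)
610 → bucket 2
138 → bucket 2 (collision)
Final buckets:
0: 416
1: 105 -> 129 -> 201 -> 921
2: 610 -> 138
3: 259 -> 187
4: 260
5: _
6: 798
7: _

5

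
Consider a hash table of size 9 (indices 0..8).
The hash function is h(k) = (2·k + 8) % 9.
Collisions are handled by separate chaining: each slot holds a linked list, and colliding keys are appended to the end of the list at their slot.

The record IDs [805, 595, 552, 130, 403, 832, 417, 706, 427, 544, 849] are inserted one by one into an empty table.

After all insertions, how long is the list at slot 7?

805 → bucket 7
595 → bucket 1
552 → bucket 5
130 → bucket 7 (collision)
403 → bucket 4
832 → bucket 7 (collision)
417 → bucket 5 (collision)
706 → bucket 7 (collision)
427 → bucket 7 (collision)
544 → bucket 7 (collision)
849 → bucket 5 (collision)
Final buckets:
0: -
1: 595
2: -
3: -
4: 403
5: 552 -> 417 -> 849
6: -
7: 805 -> 130 -> 832 -> 706 -> 427 -> 544
8: -

6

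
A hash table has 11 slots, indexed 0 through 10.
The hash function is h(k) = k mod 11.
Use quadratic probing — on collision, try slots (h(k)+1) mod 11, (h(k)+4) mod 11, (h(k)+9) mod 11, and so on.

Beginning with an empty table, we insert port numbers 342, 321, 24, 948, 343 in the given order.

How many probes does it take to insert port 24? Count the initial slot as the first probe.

2

Insert 342: h=1, slot 1 empty → index 1.
Insert 321: h=2, slot 2 empty → index 2.
Insert 24: h=2, slot 2 occupied → index 3.
Insert 948: h=2, slots 2,3 occupied → index 6.
Insert 343: h=2, slots 2,3,6 occupied → index 0.
Table: [343, 342, 321, 24, -, -, 948, -, -, -, -]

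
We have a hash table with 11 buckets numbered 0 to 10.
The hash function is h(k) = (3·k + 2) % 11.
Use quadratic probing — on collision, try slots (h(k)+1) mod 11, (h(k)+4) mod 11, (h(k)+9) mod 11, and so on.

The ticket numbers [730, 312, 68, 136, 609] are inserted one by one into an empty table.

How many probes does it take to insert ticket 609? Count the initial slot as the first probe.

4

730: h=3 → slot 3
312: h=3, probe 3,4 → slot 4
68: h=8 → slot 8
136: h=3, probe 3,4,7 → slot 7
609: h=3, probe 3,4,7,1 → slot 1
Table: [., 609, ., 730, 312, ., ., 136, 68, ., .]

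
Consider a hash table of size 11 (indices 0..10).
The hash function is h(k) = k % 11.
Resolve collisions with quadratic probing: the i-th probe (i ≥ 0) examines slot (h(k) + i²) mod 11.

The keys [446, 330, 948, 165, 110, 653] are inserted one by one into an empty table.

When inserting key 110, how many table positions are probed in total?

446: h=6 -> slot 6
330: h=0 -> slot 0
948: h=2 -> slot 2
165: h=0, probe 0,1 -> slot 1
110: h=0, probe 0,1,4 -> slot 4
653: h=4, probe 4,5 -> slot 5
Table: [330, 165, 948, -, 110, 653, 446, -, -, -, -]

3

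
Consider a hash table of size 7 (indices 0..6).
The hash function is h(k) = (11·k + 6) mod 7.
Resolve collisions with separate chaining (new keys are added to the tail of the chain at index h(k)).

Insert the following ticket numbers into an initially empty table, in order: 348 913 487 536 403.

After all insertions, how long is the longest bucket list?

3

348 → bucket 5
913 → bucket 4
487 → bucket 1
536 → bucket 1 (collision)
403 → bucket 1 (collision)
Final buckets:
0: _
1: 487 -> 536 -> 403
2: _
3: _
4: 913
5: 348
6: _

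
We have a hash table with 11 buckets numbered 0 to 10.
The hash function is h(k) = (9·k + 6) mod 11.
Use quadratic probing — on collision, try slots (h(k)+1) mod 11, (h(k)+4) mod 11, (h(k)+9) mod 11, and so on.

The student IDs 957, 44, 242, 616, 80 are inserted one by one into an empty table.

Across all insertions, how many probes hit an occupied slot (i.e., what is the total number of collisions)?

6

Insert 957: h=6, slot 6 empty -> index 6.
Insert 44: h=6, slot 6 occupied -> index 7.
Insert 242: h=6, slots 6,7 occupied -> index 10.
Insert 616: h=6, slots 6,7,10 occupied -> index 4.
Insert 80: h=0, slot 0 empty -> index 0.
Table: [80, ., ., ., 616, ., 957, 44, ., ., 242]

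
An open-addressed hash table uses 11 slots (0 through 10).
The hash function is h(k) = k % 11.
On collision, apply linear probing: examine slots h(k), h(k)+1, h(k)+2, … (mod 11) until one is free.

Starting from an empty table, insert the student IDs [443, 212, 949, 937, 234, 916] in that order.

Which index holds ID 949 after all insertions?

5

443 hashes to 3; slot 3 is free -> place at 3.
212 hashes to 3; 3 taken -> place at 4.
949 hashes to 3; 3,4 taken -> place at 5.
937 hashes to 2; slot 2 is free -> place at 2.
234 hashes to 3; 3,4,5 taken -> place at 6.
916 hashes to 3; 3,4,5,6 taken -> place at 7.
Table: [., ., 937, 443, 212, 949, 234, 916, ., ., .]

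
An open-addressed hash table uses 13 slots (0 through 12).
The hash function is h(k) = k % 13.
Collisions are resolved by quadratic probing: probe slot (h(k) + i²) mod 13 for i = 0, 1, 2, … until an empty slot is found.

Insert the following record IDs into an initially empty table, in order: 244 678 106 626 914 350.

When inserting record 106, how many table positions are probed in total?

2

244 hashes to 10; slot 10 is free => place at 10.
678 hashes to 2; slot 2 is free => place at 2.
106 hashes to 2; 2 taken => place at 3.
626 hashes to 2; 2,3 taken => place at 6.
914 hashes to 4; slot 4 is free => place at 4.
350 hashes to 12; slot 12 is free => place at 12.
Table: [∅, ∅, 678, 106, 914, ∅, 626, ∅, ∅, ∅, 244, ∅, 350]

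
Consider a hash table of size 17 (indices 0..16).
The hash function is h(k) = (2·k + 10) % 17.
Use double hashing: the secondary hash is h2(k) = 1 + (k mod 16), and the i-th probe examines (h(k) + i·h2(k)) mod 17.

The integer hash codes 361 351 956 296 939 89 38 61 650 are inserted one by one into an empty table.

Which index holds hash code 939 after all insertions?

361 hashes to 1; slot 1 is free -> place at 1.
351 hashes to 15; slot 15 is free -> place at 15.
956 hashes to 1, h2=13; 1 taken -> place at 14.
296 hashes to 7; slot 7 is free -> place at 7.
939 hashes to 1, h2=12; 1 taken -> place at 13.
89 hashes to 1, h2=10; 1 taken -> place at 11.
38 hashes to 1, h2=7; 1 taken -> place at 8.
61 hashes to 13, h2=14; 13 taken -> place at 10.
650 hashes to 1, h2=11; 1 taken -> place at 12.
Table: [—, 361, —, —, —, —, —, 296, 38, —, 61, 89, 650, 939, 956, 351, —]

13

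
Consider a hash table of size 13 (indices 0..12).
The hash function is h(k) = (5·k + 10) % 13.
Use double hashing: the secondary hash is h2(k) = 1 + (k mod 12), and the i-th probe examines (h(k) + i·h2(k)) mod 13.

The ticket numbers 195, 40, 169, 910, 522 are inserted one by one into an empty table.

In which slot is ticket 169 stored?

195 hashes to 10; slot 10 is free => place at 10.
40 hashes to 2; slot 2 is free => place at 2.
169 hashes to 10, h2=2; 10 taken => place at 12.
910 hashes to 10, h2=11; 10 taken => place at 8.
522 hashes to 7; slot 7 is free => place at 7.
Table: [_, _, 40, _, _, _, _, 522, 910, _, 195, _, 169]

12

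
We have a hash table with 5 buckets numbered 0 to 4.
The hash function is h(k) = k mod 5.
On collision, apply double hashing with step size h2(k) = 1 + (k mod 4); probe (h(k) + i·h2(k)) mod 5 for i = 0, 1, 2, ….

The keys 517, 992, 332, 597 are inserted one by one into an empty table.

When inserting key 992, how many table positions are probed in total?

2

517: h=2 => slot 2
992: h=2, h2=1, probe 2,3 => slot 3
332: h=2, h2=1, probe 2,3,4 => slot 4
597: h=2, h2=2, probe 2,4,1 => slot 1
Table: [-, 597, 517, 992, 332]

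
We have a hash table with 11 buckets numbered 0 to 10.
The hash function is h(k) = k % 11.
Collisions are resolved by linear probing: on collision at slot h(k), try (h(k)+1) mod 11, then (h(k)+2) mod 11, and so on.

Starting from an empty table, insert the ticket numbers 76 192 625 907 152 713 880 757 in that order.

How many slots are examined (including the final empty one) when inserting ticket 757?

76 hashes to 10; slot 10 is free => place at 10.
192 hashes to 5; slot 5 is free => place at 5.
625 hashes to 9; slot 9 is free => place at 9.
907 hashes to 5; 5 taken => place at 6.
152 hashes to 9; 9,10 taken => place at 0.
713 hashes to 9; 9,10,0 taken => place at 1.
880 hashes to 0; 0,1 taken => place at 2.
757 hashes to 9; 9,10,0,1,2 taken => place at 3.
Table: [152, 713, 880, 757, ., 192, 907, ., ., 625, 76]

6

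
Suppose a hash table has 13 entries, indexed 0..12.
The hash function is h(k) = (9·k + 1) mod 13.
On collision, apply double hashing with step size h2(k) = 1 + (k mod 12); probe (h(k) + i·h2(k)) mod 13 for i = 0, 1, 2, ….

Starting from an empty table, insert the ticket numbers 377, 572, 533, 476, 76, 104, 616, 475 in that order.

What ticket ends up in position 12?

616

377 hashes to 1; slot 1 is free → place at 1.
572 hashes to 1, h2=9; 1 taken → place at 10.
533 hashes to 1, h2=6; 1 taken → place at 7.
476 hashes to 8; slot 8 is free → place at 8.
76 hashes to 9; slot 9 is free → place at 9.
104 hashes to 1, h2=9; 1,10 taken → place at 6.
616 hashes to 7, h2=5; 7 taken → place at 12.
475 hashes to 12, h2=8; 12,7 taken → place at 2.
Table: [., 377, 475, ., ., ., 104, 533, 476, 76, 572, ., 616]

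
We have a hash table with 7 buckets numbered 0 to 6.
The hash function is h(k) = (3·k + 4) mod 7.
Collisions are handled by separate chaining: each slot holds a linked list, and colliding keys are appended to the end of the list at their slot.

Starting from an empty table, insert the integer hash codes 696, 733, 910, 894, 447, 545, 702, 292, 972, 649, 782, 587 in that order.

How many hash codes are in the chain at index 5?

5

696 → bucket 6
733 → bucket 5
910 → bucket 4
894 → bucket 5 (collision)
447 → bucket 1
545 → bucket 1 (collision)
702 → bucket 3
292 → bucket 5 (collision)
972 → bucket 1 (collision)
649 → bucket 5 (collision)
782 → bucket 5 (collision)
587 → bucket 1 (collision)
Final buckets:
0: ∅
1: 447 -> 545 -> 972 -> 587
2: ∅
3: 702
4: 910
5: 733 -> 894 -> 292 -> 649 -> 782
6: 696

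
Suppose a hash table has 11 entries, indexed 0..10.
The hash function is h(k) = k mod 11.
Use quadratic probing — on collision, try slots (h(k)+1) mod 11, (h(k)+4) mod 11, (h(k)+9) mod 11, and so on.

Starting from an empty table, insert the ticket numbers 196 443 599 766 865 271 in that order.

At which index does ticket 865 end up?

8

196: h=9 → slot 9
443: h=3 → slot 3
599: h=5 → slot 5
766: h=7 → slot 7
865: h=7, probe 7,8 → slot 8
271: h=7, probe 7,8,0 → slot 0
Table: [271, ., ., 443, ., 599, ., 766, 865, 196, .]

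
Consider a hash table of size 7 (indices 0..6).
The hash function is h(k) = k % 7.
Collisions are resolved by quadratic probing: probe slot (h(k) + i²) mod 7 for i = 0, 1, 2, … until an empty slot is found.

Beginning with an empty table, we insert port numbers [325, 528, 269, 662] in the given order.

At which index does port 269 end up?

0

325: h=3 -> slot 3
528: h=3, probe 3,4 -> slot 4
269: h=3, probe 3,4,0 -> slot 0
662: h=4, probe 4,5 -> slot 5
Table: [269, -, -, 325, 528, 662, -]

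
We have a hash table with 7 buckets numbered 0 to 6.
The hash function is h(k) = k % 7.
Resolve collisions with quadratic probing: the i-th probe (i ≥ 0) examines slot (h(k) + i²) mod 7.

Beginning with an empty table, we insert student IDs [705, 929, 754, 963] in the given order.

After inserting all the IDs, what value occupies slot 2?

754

705 hashes to 5; slot 5 is free -> place at 5.
929 hashes to 5; 5 taken -> place at 6.
754 hashes to 5; 5,6 taken -> place at 2.
963 hashes to 4; slot 4 is free -> place at 4.
Table: [_, _, 754, _, 963, 705, 929]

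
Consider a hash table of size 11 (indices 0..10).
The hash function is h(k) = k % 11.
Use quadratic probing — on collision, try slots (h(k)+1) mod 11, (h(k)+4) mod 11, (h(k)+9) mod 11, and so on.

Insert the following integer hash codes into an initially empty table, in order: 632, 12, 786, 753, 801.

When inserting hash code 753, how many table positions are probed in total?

632 hashes to 5; slot 5 is free => place at 5.
12 hashes to 1; slot 1 is free => place at 1.
786 hashes to 5; 5 taken => place at 6.
753 hashes to 5; 5,6 taken => place at 9.
801 hashes to 9; 9 taken => place at 10.
Table: [., 12, ., ., ., 632, 786, ., ., 753, 801]

3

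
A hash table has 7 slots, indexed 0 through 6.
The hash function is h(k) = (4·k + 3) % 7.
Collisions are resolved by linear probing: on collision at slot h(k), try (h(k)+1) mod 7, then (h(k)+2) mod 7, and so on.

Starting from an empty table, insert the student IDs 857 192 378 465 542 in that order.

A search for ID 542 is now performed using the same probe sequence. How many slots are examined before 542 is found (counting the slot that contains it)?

Insert 857: h=1, slot 1 empty => index 1.
Insert 192: h=1, slot 1 occupied => index 2.
Insert 378: h=3, slot 3 empty => index 3.
Insert 465: h=1, slots 1,2,3 occupied => index 4.
Insert 542: h=1, slots 1,2,3,4 occupied => index 5.
Table: [∅, 857, 192, 378, 465, 542, ∅]
Lookup 542: h=1, probe 1,2,3,4,5 → found at 5.

5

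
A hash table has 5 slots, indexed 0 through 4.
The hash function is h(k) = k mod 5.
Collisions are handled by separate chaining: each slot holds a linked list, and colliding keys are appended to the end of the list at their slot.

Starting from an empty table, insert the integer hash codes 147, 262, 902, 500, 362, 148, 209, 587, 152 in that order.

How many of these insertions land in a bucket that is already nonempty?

147 -> bucket 2
262 -> bucket 2 (collision)
902 -> bucket 2 (collision)
500 -> bucket 0
362 -> bucket 2 (collision)
148 -> bucket 3
209 -> bucket 4
587 -> bucket 2 (collision)
152 -> bucket 2 (collision)
Final buckets:
0: 500
1: .
2: 147 -> 262 -> 902 -> 362 -> 587 -> 152
3: 148
4: 209

5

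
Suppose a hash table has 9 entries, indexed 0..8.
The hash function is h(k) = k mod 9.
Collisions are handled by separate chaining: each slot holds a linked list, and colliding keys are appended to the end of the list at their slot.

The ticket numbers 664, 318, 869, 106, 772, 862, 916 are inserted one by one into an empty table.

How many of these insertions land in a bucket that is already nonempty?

664 → bucket 7
318 → bucket 3
869 → bucket 5
106 → bucket 7 (collision)
772 → bucket 7 (collision)
862 → bucket 7 (collision)
916 → bucket 7 (collision)
Final buckets:
0: -
1: -
2: -
3: 318
4: -
5: 869
6: -
7: 664 -> 106 -> 772 -> 862 -> 916
8: -

4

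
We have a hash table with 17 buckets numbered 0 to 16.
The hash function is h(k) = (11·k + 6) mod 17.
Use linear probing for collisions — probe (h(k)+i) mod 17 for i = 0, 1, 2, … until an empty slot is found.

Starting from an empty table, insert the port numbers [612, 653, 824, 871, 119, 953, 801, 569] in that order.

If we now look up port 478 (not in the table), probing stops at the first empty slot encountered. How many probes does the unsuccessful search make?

2

612: h=6 → slot 6
653: h=15 → slot 15
824: h=9 → slot 9
871: h=16 → slot 16
119: h=6, probe 6,7 → slot 7
953: h=0 → slot 0
801: h=11 → slot 11
569: h=9, probe 9,10 → slot 10
Table: [953, ., ., ., ., ., 612, 119, ., 824, 569, 801, ., ., ., 653, 871]
Lookup 478: h=11, probe 11,12 → slot 12 empty, not found.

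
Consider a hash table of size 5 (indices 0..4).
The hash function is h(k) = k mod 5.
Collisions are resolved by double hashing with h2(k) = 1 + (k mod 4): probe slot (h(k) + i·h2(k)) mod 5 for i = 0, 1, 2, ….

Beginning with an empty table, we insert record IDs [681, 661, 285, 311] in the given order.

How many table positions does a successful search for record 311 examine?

681: h=1 -> slot 1
661: h=1, h2=2, probe 1,3 -> slot 3
285: h=0 -> slot 0
311: h=1, h2=4, probe 1,0,4 -> slot 4
Table: [285, 681, _, 661, 311]
Lookup 311: h=1, h2=4, probe 1,0,4 → found at 4.

3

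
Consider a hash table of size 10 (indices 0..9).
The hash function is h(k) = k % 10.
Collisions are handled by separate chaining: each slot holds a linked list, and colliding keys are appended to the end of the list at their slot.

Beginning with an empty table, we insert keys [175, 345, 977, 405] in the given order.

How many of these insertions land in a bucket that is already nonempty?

2

175 -> bucket 5
345 -> bucket 5 (collision)
977 -> bucket 7
405 -> bucket 5 (collision)
Final buckets:
0: ∅
1: ∅
2: ∅
3: ∅
4: ∅
5: 175 -> 345 -> 405
6: ∅
7: 977
8: ∅
9: ∅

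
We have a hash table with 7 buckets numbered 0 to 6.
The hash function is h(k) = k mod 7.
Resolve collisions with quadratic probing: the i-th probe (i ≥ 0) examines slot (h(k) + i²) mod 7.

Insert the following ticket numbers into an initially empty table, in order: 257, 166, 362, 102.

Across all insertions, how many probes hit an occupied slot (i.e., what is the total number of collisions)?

257 hashes to 5; slot 5 is free → place at 5.
166 hashes to 5; 5 taken → place at 6.
362 hashes to 5; 5,6 taken → place at 2.
102 hashes to 4; slot 4 is free → place at 4.
Table: [∅, ∅, 362, ∅, 102, 257, 166]

3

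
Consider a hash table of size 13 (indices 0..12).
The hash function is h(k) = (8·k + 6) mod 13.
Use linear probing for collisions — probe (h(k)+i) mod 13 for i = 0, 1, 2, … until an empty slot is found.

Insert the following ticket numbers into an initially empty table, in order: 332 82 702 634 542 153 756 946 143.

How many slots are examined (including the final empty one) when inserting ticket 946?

7

332 hashes to 10; slot 10 is free => place at 10.
82 hashes to 12; slot 12 is free => place at 12.
702 hashes to 6; slot 6 is free => place at 6.
634 hashes to 8; slot 8 is free => place at 8.
542 hashes to 0; slot 0 is free => place at 0.
153 hashes to 8; 8 taken => place at 9.
756 hashes to 9; 9,10 taken => place at 11.
946 hashes to 8; 8,9,10,11,12,0 taken => place at 1.
143 hashes to 6; 6 taken => place at 7.
Table: [542, 946, —, —, —, —, 702, 143, 634, 153, 332, 756, 82]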